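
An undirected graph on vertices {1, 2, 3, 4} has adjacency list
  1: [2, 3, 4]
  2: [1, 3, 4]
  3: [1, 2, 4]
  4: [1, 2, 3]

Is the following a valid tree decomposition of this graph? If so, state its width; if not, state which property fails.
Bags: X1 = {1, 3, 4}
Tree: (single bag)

No — vertex 2 appears in no bag.

A tree decomposition must satisfy three properties: every vertex lies in some bag; for every edge, both endpoints lie together in some bag; and for every vertex, the bags containing it form a connected subtree. Here vertex 2 appears in no bag, so the decomposition is invalid.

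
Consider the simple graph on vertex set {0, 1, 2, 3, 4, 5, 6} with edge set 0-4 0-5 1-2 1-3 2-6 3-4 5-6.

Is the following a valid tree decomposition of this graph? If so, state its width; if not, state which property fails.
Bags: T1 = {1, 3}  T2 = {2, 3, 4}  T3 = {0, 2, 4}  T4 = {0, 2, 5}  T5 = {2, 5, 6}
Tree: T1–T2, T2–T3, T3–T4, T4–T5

A tree decomposition must satisfy three properties: every vertex lies in some bag; for every edge, both endpoints lie together in some bag; and for every vertex, the bags containing it form a connected subtree. Here edge (2,1) lies in no bag, so the decomposition is invalid.

No — edge (2,1) lies in no bag.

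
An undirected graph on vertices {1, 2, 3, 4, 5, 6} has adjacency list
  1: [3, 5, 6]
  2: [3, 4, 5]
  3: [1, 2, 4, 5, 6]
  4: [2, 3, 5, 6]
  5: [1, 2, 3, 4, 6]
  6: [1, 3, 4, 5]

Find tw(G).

3

A width-3 tree decomposition is:
Bags: B1 = {2, 3, 4, 5}  B2 = {3, 4, 5, 6}  B3 = {1, 3, 5, 6}
Tree: B1–B2, B2–B3
The largest bag has 4 vertices, giving width 3; this decomposition certifies tw(G) ≤ 3. For the lower bound, the 4 vertices {1, 3, 5, 6} are pairwise adjacent, and any tree decomposition puts a clique entirely inside one bag — forcing width ≥ 3. The upper and lower bounds meet at 3, so that is the treewidth.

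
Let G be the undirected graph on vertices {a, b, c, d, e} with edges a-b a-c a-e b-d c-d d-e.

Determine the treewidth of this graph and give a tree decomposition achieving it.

The largest bag has 3 vertices, giving width 2; this decomposition certifies tw(G) ≤ 2. The edges d–c–a–e–d form a cycle, so G is not a tree and its treewidth is at least 2. Hence tw(G) = 2 exactly.

Treewidth 2.
One optimal decomposition is:
Bags: B1 = {a, c, d}  B2 = {a, d, e}  B3 = {a, b, d}
Tree: B1–B2, B2–B3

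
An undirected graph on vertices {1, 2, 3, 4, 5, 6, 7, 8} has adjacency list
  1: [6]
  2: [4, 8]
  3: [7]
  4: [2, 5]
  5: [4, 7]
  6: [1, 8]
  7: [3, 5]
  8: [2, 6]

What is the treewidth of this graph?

A width-1 tree decomposition is:
Bags: B1 = {3, 7}  B2 = {5, 7}  B3 = {4, 5}  B4 = {2, 4}  B5 = {2, 8}  B6 = {6, 8}  B7 = {1, 6}
Tree: B1–B2, B2–B3, B3–B4, B4–B5, B5–B6, B6–B7
Each bag holds 2 vertices, so the decomposition has width 1, which upper-bounds the treewidth. Since G has at least one edge (e.g. 3–7), it is not an edgeless graph, so tw(G) ≥ 1. Hence tw(G) = 1 exactly.

1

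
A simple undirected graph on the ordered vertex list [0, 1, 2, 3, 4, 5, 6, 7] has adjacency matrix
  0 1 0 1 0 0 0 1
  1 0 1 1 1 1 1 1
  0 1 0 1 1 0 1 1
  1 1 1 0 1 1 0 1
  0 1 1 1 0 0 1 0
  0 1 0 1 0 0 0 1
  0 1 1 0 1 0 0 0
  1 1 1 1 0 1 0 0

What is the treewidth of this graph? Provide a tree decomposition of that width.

The largest bag has 4 vertices, giving width 3; this decomposition certifies tw(G) ≤ 3. Conversely, {1, 2, 3, 4} is a clique of size 4, and the vertices of any clique must share a bag in every tree decomposition; so some bag has ≥ 4 vertices and tw(G) ≥ 3. Therefore the treewidth is 3.

Treewidth 3.
Bags: B1 = {1, 3, 5, 7}  B2 = {1, 2, 3, 7}  B3 = {1, 2, 3, 4}  B4 = {1, 2, 4, 6}  B5 = {0, 1, 3, 7}
Tree: B1–B2, B2–B3, B3–B4, B1–B5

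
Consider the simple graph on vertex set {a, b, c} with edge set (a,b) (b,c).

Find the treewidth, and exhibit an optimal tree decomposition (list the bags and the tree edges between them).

Every bag has size at most 2, so the width is 2 − 1 = 1 and tw(G) ≤ 1. G has an edge, so its treewidth is at least 1. The upper and lower bounds meet at 1, so that is the treewidth.

Treewidth 1.
One optimal decomposition is:
Bags: B1 = {a, b}  B2 = {b, c}
Tree: B1–B2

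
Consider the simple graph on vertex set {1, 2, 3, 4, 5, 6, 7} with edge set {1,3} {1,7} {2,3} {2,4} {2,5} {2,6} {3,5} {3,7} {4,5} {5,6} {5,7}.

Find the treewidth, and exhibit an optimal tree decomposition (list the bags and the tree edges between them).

Every bag has size at most 3, so the width is 3 − 1 = 2 and tw(G) ≤ 2. For the lower bound, the 3 vertices {1, 3, 7} are pairwise adjacent, and any tree decomposition puts a clique entirely inside one bag — forcing width ≥ 2. Therefore the treewidth is 2.

Treewidth 2.
Bags: B1 = {2, 3, 5}  B2 = {2, 5, 6}  B3 = {2, 4, 5}  B4 = {3, 5, 7}  B5 = {1, 3, 7}
Tree: B1–B2, B1–B3, B1–B4, B4–B5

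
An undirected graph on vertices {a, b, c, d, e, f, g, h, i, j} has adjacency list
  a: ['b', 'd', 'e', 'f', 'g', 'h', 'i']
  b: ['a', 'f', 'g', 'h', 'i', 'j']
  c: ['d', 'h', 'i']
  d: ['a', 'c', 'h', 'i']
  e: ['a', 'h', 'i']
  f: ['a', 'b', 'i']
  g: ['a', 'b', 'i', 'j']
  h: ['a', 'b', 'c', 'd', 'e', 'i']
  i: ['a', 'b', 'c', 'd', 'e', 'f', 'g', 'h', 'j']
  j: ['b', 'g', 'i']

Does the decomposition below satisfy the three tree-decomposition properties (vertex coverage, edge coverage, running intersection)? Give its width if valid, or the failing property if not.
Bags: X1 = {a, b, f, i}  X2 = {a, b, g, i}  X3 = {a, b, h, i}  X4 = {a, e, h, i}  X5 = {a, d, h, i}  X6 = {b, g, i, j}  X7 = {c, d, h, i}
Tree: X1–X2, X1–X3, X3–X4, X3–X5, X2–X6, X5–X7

Yes; width 3.

Every vertex of G appears in some bag (union = {a, b, c, d, e, f, g, h, i, j}); every edge is covered by a bag; and for each vertex v the set of bags containing v is connected in the bag tree. The decomposition is therefore valid. The largest bag has 4 vertices, so the width is 3.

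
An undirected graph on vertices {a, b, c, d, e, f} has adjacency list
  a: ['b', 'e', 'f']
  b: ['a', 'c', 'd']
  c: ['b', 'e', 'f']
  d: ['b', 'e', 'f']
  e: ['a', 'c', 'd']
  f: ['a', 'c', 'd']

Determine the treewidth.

3

A width-3 tree decomposition is:
Bags: B1 = {b, c, e, f}  B2 = {b, d, e, f}  B3 = {a, b, e, f}
Tree: B1–B2, B2–B3
Each bag holds 4 vertices, so the decomposition has width 3, which upper-bounds the treewidth. For the lower bound: the 4 vertex sets {b,c}, {d,f}, {e}, {a} are disjoint, each induces a connected subgraph, and every pair is joined by at least one edge of G. Contracting each set to a single vertex therefore yields K_{4} as a minor, and since treewidth is minor-monotone, tw(G) ≥ tw(K_{4}) = 3. Therefore the treewidth is 3.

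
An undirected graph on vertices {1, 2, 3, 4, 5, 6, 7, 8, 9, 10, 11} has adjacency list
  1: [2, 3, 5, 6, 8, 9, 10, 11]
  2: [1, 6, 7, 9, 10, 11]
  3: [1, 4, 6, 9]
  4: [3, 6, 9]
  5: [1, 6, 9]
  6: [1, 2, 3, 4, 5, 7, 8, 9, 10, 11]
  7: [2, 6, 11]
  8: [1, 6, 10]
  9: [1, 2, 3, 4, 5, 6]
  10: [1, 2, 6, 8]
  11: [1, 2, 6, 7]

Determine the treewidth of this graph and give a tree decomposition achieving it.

Treewidth 3.
Bags: B1 = {2, 6, 7, 11}  B2 = {1, 2, 6, 11}  B3 = {1, 2, 6, 9}  B4 = {1, 2, 6, 10}  B5 = {1, 6, 8, 10}  B6 = {1, 3, 6, 9}  B7 = {3, 4, 6, 9}  B8 = {1, 5, 6, 9}
Tree: B1–B2, B2–B3, B2–B4, B4–B5, B3–B6, B6–B7, B6–B8

Each bag holds 4 vertices, so the decomposition has width 3, which upper-bounds the treewidth. Conversely, {1, 6, 8, 10} is a clique of size 4, and the vertices of any clique must share a bag in every tree decomposition; so some bag has ≥ 4 vertices and tw(G) ≥ 3. Combining the bounds, tw(G) = 3.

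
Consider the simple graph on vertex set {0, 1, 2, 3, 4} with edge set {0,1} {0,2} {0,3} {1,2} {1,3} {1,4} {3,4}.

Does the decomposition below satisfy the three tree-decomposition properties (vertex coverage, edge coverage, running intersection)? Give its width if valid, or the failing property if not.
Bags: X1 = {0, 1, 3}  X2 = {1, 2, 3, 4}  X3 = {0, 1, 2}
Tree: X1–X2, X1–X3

No — bags containing vertex 2 are not connected in the tree.

A tree decomposition must satisfy three properties: every vertex lies in some bag; for every edge, both endpoints lie together in some bag; and for every vertex, the bags containing it form a connected subtree. Here bags containing vertex 2 are not connected in the tree, so the decomposition is invalid.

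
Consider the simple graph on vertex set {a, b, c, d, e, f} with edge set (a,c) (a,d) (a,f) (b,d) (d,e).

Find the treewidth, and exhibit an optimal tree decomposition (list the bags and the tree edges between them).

The largest bag has 2 vertices, giving width 1; this decomposition certifies tw(G) ≤ 1. G has an edge, so its treewidth is at least 1. Hence tw(G) = 1 exactly.

Treewidth 1.
One optimal decomposition is:
Bags: B1 = {a, c}  B2 = {a, d}  B3 = {a, f}  B4 = {b, d}  B5 = {d, e}
Tree: B1–B2, B2–B3, B2–B4, B2–B5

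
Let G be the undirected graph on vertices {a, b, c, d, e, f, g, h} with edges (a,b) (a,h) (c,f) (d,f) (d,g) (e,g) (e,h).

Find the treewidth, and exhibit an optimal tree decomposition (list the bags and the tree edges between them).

Every bag has size at most 2, so the width is 2 − 1 = 1 and tw(G) ≤ 1. G has an edge, so its treewidth is at least 1. Therefore the treewidth is 1.

Treewidth 1.
One optimal decomposition is:
Bags: B1 = {c, f}  B2 = {d, f}  B3 = {d, g}  B4 = {e, g}  B5 = {e, h}  B6 = {a, h}  B7 = {a, b}
Tree: B1–B2, B2–B3, B3–B4, B4–B5, B5–B6, B6–B7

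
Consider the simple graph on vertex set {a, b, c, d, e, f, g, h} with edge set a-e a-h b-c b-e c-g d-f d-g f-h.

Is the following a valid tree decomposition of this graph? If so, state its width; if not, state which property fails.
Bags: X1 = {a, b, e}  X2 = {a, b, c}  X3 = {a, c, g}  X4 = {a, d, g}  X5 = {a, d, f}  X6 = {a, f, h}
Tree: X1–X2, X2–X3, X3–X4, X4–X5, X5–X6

Yes; width 2.

Every vertex of G appears in some bag (union = {a, b, c, d, e, f, g, h}); every edge is covered by a bag; and for each vertex v the set of bags containing v is connected in the bag tree. The decomposition is therefore valid. The largest bag has 3 vertices, so the width is 2.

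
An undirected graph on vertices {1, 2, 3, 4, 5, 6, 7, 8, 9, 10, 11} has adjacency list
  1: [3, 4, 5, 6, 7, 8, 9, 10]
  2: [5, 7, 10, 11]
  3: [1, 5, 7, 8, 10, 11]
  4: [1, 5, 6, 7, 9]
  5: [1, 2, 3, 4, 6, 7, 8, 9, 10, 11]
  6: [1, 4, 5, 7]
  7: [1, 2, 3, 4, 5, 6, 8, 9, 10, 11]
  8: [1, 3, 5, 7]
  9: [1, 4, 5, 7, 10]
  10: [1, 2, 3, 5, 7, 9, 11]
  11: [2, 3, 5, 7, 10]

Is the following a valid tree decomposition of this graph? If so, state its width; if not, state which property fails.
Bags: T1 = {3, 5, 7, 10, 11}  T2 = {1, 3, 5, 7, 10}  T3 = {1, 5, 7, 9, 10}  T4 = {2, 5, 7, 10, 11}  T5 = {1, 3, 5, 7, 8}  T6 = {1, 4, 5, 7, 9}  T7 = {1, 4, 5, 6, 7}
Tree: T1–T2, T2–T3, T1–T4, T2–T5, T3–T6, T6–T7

Every vertex of G appears in some bag (union = {1, 2, 3, 4, 5, 6, 7, 8, 9, 10, 11}); every edge is covered by a bag; and for each vertex v the set of bags containing v is connected in the bag tree. The decomposition is therefore valid. The largest bag has 5 vertices, so the width is 4.

Yes; width 4.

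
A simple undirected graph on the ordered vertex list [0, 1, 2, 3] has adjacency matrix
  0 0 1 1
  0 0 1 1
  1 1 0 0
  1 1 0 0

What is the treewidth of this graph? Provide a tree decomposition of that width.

Treewidth 2.
Bags: B1 = {0, 1, 2}  B2 = {0, 1, 3}
Tree: B1–B2

The largest bag has 3 vertices, giving width 2; this decomposition certifies tw(G) ≤ 2. Since 0–2–1–3–0 is a cycle in G, G is not acyclic. Forests are exactly the graphs of treewidth ≤ 1, so tw(G) ≥ 2. Hence tw(G) = 2 exactly.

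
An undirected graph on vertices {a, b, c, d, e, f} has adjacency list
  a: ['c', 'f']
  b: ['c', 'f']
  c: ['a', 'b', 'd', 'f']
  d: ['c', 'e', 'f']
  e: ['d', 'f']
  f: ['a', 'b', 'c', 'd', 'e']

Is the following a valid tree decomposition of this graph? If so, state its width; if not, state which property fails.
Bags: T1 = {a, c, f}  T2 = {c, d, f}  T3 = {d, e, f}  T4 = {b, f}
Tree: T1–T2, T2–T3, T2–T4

No — edge (c,b) lies in no bag.

A tree decomposition must satisfy three properties: every vertex lies in some bag; for every edge, both endpoints lie together in some bag; and for every vertex, the bags containing it form a connected subtree. Here edge (c,b) lies in no bag, so the decomposition is invalid.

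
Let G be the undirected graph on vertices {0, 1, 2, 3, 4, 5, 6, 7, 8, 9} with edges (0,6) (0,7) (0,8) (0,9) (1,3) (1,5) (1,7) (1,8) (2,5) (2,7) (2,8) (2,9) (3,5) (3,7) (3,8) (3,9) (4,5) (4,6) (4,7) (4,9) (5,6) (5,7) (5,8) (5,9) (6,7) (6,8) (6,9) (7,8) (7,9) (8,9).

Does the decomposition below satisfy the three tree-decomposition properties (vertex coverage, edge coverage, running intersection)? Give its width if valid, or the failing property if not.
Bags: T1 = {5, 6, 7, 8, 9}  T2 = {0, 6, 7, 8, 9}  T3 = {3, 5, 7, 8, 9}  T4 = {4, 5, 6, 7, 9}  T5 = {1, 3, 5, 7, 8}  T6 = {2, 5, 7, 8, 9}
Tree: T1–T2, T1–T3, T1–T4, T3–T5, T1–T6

Checking the three conditions: (i) the bags cover all of {0, 1, 2, 3, 4, 5, 6, 7, 8, 9}; (ii) for each edge, some bag contains both endpoints; (iii) the bags containing any fixed vertex form a subtree. All hold, so the decomposition is valid with width 5 − 1 = 4.

Yes; width 4.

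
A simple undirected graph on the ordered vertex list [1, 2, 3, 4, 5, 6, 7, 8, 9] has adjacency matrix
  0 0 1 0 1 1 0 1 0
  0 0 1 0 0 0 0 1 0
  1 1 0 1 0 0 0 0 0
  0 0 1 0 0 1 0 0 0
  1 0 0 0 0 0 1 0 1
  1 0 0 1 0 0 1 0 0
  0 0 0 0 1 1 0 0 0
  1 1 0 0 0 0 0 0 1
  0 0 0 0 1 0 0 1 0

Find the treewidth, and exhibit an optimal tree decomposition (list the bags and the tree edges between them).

Each bag holds 4 vertices, so the decomposition has width 3, which upper-bounds the treewidth. For the lower bound: the 4 vertex sets {2,3,4}, {6}, {1}, {5,7,8,9} are disjoint, each induces a connected subgraph, and every pair is joined by at least one edge of G. Contracting each set to a single vertex therefore yields K_{4} as a minor, and since treewidth is minor-monotone, tw(G) ≥ tw(K_{4}) = 3. Combining the bounds, tw(G) = 3.

Treewidth 3.
One such decomposition:
Bags: B1 = {2, 3, 4, 6}  B2 = {1, 2, 3, 6}  B3 = {1, 2, 6, 8}  B4 = {1, 6, 7, 8}  B5 = {1, 5, 7, 8}  B6 = {5, 7, 8, 9}
Tree: B1–B2, B2–B3, B3–B4, B4–B5, B5–B6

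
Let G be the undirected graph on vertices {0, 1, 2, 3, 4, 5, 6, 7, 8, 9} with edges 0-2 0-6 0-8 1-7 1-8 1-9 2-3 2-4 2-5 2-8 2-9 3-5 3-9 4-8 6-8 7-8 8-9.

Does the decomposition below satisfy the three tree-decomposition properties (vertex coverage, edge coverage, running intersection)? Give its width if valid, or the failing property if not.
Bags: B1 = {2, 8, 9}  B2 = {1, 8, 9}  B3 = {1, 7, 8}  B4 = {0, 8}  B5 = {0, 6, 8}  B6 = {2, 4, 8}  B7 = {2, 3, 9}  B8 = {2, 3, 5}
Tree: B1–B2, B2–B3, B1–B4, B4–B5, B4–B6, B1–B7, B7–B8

A tree decomposition must satisfy three properties: every vertex lies in some bag; for every edge, both endpoints lie together in some bag; and for every vertex, the bags containing it form a connected subtree. Here edge (2,0) lies in no bag, so the decomposition is invalid.

No — edge (2,0) lies in no bag.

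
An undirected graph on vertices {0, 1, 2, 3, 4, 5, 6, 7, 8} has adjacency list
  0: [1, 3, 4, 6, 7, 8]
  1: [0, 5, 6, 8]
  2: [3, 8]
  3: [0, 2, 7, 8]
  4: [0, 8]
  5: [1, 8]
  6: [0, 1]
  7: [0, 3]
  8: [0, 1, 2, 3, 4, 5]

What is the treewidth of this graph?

2

A width-2 tree decomposition is:
Bags: B1 = {0, 1, 6}  B2 = {0, 1, 8}  B3 = {0, 4, 8}  B4 = {1, 5, 8}  B5 = {0, 3, 8}  B6 = {0, 3, 7}  B7 = {2, 3, 8}
Tree: B1–B2, B2–B3, B2–B4, B2–B5, B5–B6, B5–B7
Every bag has size at most 3, so the width is 3 − 1 = 2 and tw(G) ≤ 2. On the other hand G contains the 3-clique {0, 1, 8}. A clique must lie in a single bag of any decomposition, so no decomposition can have width below 2. Hence tw(G) = 2 exactly.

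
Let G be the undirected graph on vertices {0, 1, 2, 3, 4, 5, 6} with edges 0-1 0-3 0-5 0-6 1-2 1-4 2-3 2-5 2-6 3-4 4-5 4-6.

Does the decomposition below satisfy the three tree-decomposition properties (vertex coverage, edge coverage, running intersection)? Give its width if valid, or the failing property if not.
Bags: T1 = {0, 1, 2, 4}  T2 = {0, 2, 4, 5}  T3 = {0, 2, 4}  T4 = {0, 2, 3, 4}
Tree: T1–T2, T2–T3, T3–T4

A tree decomposition must satisfy three properties: every vertex lies in some bag; for every edge, both endpoints lie together in some bag; and for every vertex, the bags containing it form a connected subtree. Here vertex 6 appears in no bag, so the decomposition is invalid.

No — vertex 6 appears in no bag.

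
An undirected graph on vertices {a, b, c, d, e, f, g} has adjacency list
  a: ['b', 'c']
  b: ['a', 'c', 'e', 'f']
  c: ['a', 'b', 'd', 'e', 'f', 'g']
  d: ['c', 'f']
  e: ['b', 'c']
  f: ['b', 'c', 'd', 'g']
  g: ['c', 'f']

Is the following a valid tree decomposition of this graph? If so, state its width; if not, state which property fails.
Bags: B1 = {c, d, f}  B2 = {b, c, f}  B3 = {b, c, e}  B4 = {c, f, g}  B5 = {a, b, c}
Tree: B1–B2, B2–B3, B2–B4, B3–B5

Yes; width 2.

Vertex coverage: the bags together contain {a, b, c, d, e, f, g}, the full vertex set. Edge coverage: each edge of G has both endpoints in at least one bag. Running intersection: for every vertex, the bags containing it form a connected subtree. All three properties hold, so this is a valid tree decomposition of width max|bag| − 1 = 2, and hence tw(G) ≤ 2.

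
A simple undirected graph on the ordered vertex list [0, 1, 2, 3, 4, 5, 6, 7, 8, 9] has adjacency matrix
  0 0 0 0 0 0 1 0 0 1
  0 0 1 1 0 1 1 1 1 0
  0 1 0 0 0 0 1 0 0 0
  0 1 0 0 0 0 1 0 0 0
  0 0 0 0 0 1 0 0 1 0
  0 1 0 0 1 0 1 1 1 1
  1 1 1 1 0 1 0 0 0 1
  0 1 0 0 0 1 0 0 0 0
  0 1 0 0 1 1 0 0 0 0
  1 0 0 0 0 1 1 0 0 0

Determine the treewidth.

2

A width-2 tree decomposition is:
Bags: B1 = {5, 6, 9}  B2 = {1, 5, 6}  B3 = {1, 5, 8}  B4 = {1, 5, 7}  B5 = {1, 3, 6}  B6 = {0, 6, 9}  B7 = {4, 5, 8}  B8 = {1, 2, 6}
Tree: B1–B2, B2–B3, B3–B4, B2–B5, B1–B6, B3–B7, B2–B8
Every bag has size at most 3, so the width is 3 − 1 = 2 and tw(G) ≤ 2. For the lower bound, the 3 vertices {0, 6, 9} are pairwise adjacent, and any tree decomposition puts a clique entirely inside one bag — forcing width ≥ 2. Hence tw(G) = 2 exactly.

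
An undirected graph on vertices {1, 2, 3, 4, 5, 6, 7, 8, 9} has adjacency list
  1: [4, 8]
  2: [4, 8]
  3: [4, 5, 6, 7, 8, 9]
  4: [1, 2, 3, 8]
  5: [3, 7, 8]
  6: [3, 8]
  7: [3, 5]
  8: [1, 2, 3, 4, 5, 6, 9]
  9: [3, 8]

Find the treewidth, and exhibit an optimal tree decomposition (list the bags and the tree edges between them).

Each bag holds 3 vertices, so the decomposition has width 2, which upper-bounds the treewidth. Conversely, {1, 4, 8} is a clique of size 3, and the vertices of any clique must share a bag in every tree decomposition; so some bag has ≥ 3 vertices and tw(G) ≥ 2. Hence tw(G) = 2 exactly.

Treewidth 2.
Bags: B1 = {3, 6, 8}  B2 = {3, 5, 8}  B3 = {3, 5, 7}  B4 = {3, 4, 8}  B5 = {1, 4, 8}  B6 = {3, 8, 9}  B7 = {2, 4, 8}
Tree: B1–B2, B2–B3, B2–B4, B4–B5, B1–B6, B4–B7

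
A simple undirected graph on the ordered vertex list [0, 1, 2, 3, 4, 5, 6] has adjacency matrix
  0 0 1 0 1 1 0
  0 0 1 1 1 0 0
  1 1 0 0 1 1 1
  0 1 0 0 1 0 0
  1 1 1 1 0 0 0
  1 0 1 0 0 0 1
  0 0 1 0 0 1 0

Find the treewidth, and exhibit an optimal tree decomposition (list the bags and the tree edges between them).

Treewidth 2.
One such decomposition:
Bags: B1 = {0, 2, 4}  B2 = {0, 2, 5}  B3 = {2, 5, 6}  B4 = {1, 2, 4}  B5 = {1, 3, 4}
Tree: B1–B2, B2–B3, B1–B4, B4–B5

Each bag holds 3 vertices, so the decomposition has width 2, which upper-bounds the treewidth. On the other hand G contains the 3-clique {0, 2, 4}. A clique must lie in a single bag of any decomposition, so no decomposition can have width below 2. The upper and lower bounds meet at 2, so that is the treewidth.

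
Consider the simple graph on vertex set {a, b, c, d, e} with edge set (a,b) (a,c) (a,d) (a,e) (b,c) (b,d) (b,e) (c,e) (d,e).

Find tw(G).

3

A width-3 tree decomposition is:
Bags: B1 = {a, b, c, e}  B2 = {a, b, d, e}
Tree: B1–B2
The largest bag has 4 vertices, giving width 3; this decomposition certifies tw(G) ≤ 3. For the lower bound, the 4 vertices {a, b, d, e} are pairwise adjacent, and any tree decomposition puts a clique entirely inside one bag — forcing width ≥ 3. Combining the bounds, tw(G) = 3.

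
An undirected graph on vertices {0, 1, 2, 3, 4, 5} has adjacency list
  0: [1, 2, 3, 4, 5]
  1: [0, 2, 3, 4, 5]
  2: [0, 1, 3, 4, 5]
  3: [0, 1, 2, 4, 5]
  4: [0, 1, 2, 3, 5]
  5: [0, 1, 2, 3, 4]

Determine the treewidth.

5

A width-5 tree decomposition is:
Bags: B1 = {0, 1, 2, 3, 4, 5}
Tree: (single bag)
With just one bag of size 6, the width is 6 − 1 = 5, so tw(G) ≤ 5. Conversely, {0, 1, 2, 3, 4, 5} is a clique of size 6, and the vertices of any clique must share a bag in every tree decomposition; so some bag has ≥ 6 vertices and tw(G) ≥ 5. The upper and lower bounds meet at 5, so that is the treewidth.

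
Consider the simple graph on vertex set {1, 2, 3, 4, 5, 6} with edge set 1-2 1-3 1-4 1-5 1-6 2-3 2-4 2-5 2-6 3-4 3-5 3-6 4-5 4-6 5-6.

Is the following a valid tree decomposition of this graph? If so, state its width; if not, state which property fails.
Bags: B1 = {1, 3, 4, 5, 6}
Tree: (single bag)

No — vertex 2 appears in no bag.

A tree decomposition must satisfy three properties: every vertex lies in some bag; for every edge, both endpoints lie together in some bag; and for every vertex, the bags containing it form a connected subtree. Here vertex 2 appears in no bag, so the decomposition is invalid.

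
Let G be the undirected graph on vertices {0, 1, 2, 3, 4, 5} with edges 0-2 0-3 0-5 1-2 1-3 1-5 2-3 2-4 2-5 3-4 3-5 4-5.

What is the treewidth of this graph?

3

A width-3 tree decomposition is:
Bags: B1 = {2, 3, 4, 5}  B2 = {1, 2, 3, 5}  B3 = {0, 2, 3, 5}
Tree: B1–B2, B2–B3
Each bag holds 4 vertices, so the decomposition has width 3, which upper-bounds the treewidth. On the other hand G contains the 4-clique {0, 2, 3, 5}. A clique must lie in a single bag of any decomposition, so no decomposition can have width below 3. Hence tw(G) = 3 exactly.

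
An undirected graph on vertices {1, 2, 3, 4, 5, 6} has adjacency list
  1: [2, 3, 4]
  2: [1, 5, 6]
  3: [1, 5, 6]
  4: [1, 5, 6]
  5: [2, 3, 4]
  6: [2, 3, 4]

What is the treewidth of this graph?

3

A width-3 tree decomposition is:
Bags: B1 = {2, 3, 4, 6}  B2 = {2, 3, 4, 5}  B3 = {1, 2, 3, 4}
Tree: B1–B2, B2–B3
Every bag has size at most 4, so the width is 4 − 1 = 3 and tw(G) ≤ 3. For the lower bound: the 4 vertex sets {2,6}, {4,5}, {3}, {1} are disjoint, each induces a connected subgraph, and every pair is joined by at least one edge of G. Contracting each set to a single vertex therefore yields K_{4} as a minor, and since treewidth is minor-monotone, tw(G) ≥ tw(K_{4}) = 3. Therefore the treewidth is 3.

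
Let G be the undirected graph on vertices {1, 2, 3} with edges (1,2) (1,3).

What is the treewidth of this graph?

A width-1 tree decomposition is:
Bags: B1 = {1, 3}  B2 = {1, 2}
Tree: B1–B2
Every bag has size at most 2, so the width is 2 − 1 = 1 and tw(G) ≤ 1. Any graph with an edge has treewidth ≥ 1, and G has the edge 3–1. Hence tw(G) = 1 exactly.

1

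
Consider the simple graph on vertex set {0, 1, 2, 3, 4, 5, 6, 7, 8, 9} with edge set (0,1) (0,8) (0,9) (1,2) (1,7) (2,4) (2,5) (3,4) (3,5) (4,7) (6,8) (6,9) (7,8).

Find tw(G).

A width-2 tree decomposition is:
Bags: B1 = {2, 3, 5}  B2 = {2, 3, 4}  B3 = {1, 2, 4}  B4 = {1, 4, 7}  B5 = {0, 1, 7}  B6 = {0, 7, 8}  B7 = {0, 8, 9}  B8 = {6, 8, 9}
Tree: B1–B2, B2–B3, B3–B4, B4–B5, B5–B6, B6–B7, B7–B8
Every bag has size at most 3, so the width is 3 − 1 = 2 and tw(G) ≤ 2. Since 5–3–4–2–5 is a cycle in G, G is not acyclic. Forests are exactly the graphs of treewidth ≤ 1, so tw(G) ≥ 2. The upper and lower bounds meet at 2, so that is the treewidth.

2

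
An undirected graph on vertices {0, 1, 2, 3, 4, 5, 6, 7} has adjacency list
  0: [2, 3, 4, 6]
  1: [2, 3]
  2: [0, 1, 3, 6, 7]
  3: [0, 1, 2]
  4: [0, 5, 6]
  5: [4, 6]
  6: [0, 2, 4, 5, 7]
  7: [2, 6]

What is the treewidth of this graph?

2

A width-2 tree decomposition is:
Bags: B1 = {0, 2, 6}  B2 = {0, 2, 3}  B3 = {0, 4, 6}  B4 = {2, 6, 7}  B5 = {1, 2, 3}  B6 = {4, 5, 6}
Tree: B1–B2, B1–B3, B1–B4, B2–B5, B3–B6
Every bag has size at most 3, so the width is 3 − 1 = 2 and tw(G) ≤ 2. Conversely, {0, 2, 3} is a clique of size 3, and the vertices of any clique must share a bag in every tree decomposition; so some bag has ≥ 3 vertices and tw(G) ≥ 2. Therefore the treewidth is 2.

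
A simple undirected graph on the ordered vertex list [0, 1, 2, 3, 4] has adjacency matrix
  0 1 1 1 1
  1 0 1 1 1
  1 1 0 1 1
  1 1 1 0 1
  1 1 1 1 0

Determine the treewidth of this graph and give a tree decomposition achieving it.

With just one bag of size 5, the width is 5 − 1 = 4, so tw(G) ≤ 4. For the lower bound, the 5 vertices {0, 1, 2, 3, 4} are pairwise adjacent, and any tree decomposition puts a clique entirely inside one bag — forcing width ≥ 4. Hence tw(G) = 4 exactly.

Treewidth 4.
Bags: B1 = {0, 1, 2, 3, 4}
Tree: (single bag)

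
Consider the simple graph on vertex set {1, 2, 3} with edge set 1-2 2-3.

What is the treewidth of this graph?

A width-1 tree decomposition is:
Bags: B1 = {1, 2}  B2 = {2, 3}
Tree: B1–B2
The largest bag has 2 vertices, giving width 1; this decomposition certifies tw(G) ≤ 1. G has an edge, so its treewidth is at least 1. Therefore the treewidth is 1.

1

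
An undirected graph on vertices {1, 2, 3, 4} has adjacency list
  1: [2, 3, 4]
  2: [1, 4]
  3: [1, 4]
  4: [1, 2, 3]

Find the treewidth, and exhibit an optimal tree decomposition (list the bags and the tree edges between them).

Treewidth 2.
One such decomposition:
Bags: B1 = {1, 2, 4}  B2 = {1, 3, 4}
Tree: B1–B2

Every bag has size at most 3, so the width is 3 − 1 = 2 and tw(G) ≤ 2. For the lower bound, the 3 vertices {1, 2, 4} are pairwise adjacent, and any tree decomposition puts a clique entirely inside one bag — forcing width ≥ 2. The upper and lower bounds meet at 2, so that is the treewidth.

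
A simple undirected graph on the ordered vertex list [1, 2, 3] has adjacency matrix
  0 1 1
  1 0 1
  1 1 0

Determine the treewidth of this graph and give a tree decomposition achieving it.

A single bag containing all 3 vertices is trivially a valid decomposition of width 2. For the lower bound, the 3 vertices {1, 2, 3} are pairwise adjacent, and any tree decomposition puts a clique entirely inside one bag — forcing width ≥ 2. Therefore the treewidth is 2.

Treewidth 2.
Bags: B1 = {1, 2, 3}
Tree: (single bag)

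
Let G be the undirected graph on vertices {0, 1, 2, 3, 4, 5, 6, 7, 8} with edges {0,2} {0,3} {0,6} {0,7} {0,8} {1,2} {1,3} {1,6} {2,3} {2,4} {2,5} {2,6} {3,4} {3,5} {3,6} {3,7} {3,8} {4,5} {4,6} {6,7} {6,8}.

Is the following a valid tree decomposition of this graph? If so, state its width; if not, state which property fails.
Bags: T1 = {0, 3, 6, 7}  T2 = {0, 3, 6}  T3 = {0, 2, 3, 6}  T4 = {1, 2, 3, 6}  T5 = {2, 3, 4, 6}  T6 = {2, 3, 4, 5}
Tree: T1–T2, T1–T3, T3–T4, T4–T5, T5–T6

A tree decomposition must satisfy three properties: every vertex lies in some bag; for every edge, both endpoints lie together in some bag; and for every vertex, the bags containing it form a connected subtree. Here vertex 8 appears in no bag, so the decomposition is invalid.

No — vertex 8 appears in no bag.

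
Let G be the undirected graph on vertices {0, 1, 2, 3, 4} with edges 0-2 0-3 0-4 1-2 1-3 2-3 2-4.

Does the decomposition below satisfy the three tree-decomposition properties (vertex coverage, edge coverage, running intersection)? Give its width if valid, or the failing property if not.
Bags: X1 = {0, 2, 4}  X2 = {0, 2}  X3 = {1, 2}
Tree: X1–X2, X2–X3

No — vertex 3 appears in no bag.

A tree decomposition must satisfy three properties: every vertex lies in some bag; for every edge, both endpoints lie together in some bag; and for every vertex, the bags containing it form a connected subtree. Here vertex 3 appears in no bag, so the decomposition is invalid.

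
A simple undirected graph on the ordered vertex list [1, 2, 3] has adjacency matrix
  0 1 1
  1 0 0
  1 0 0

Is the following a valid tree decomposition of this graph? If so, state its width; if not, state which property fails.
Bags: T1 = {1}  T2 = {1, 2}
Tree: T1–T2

A tree decomposition must satisfy three properties: every vertex lies in some bag; for every edge, both endpoints lie together in some bag; and for every vertex, the bags containing it form a connected subtree. Here vertex 3 appears in no bag, so the decomposition is invalid.

No — vertex 3 appears in no bag.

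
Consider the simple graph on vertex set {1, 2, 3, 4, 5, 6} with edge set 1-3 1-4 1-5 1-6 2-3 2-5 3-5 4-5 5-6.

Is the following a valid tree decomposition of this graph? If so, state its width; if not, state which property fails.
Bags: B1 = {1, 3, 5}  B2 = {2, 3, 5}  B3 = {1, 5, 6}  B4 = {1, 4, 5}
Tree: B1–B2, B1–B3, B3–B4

Checking the three conditions: (i) the bags cover all of {1, 2, 3, 4, 5, 6}; (ii) for each edge, some bag contains both endpoints; (iii) the bags containing any fixed vertex form a subtree. All hold, so the decomposition is valid with width 3 − 1 = 2.

Yes; width 2.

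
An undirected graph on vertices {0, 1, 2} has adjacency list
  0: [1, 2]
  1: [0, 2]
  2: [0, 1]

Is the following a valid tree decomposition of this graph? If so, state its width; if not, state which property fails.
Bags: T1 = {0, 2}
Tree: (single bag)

A tree decomposition must satisfy three properties: every vertex lies in some bag; for every edge, both endpoints lie together in some bag; and for every vertex, the bags containing it form a connected subtree. Here vertex 1 appears in no bag, so the decomposition is invalid.

No — vertex 1 appears in no bag.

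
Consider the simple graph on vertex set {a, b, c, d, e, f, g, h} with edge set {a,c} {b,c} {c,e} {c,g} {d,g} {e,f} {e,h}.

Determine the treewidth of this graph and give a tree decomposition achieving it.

The largest bag has 2 vertices, giving width 1; this decomposition certifies tw(G) ≤ 1. Since G has at least one edge (e.g. c–a), it is not an edgeless graph, so tw(G) ≥ 1. Hence tw(G) = 1 exactly.

Treewidth 1.
Bags: B1 = {a, c}  B2 = {c, g}  B3 = {c, e}  B4 = {e, h}  B5 = {e, f}  B6 = {b, c}  B7 = {d, g}
Tree: B1–B2, B2–B3, B3–B4, B4–B5, B1–B6, B2–B7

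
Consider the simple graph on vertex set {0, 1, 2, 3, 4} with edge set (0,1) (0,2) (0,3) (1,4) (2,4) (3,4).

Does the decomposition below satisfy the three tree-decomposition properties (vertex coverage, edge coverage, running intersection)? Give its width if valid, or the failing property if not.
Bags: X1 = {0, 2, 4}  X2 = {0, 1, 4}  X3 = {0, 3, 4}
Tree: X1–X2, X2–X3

Yes; width 2.

Every vertex of G appears in some bag (union = {0, 1, 2, 3, 4}); every edge is covered by a bag; and for each vertex v the set of bags containing v is connected in the bag tree. The decomposition is therefore valid. The largest bag has 3 vertices, so the width is 2.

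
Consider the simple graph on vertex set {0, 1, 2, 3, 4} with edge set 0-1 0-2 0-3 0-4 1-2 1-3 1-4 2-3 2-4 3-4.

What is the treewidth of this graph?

A width-4 tree decomposition is:
Bags: B1 = {0, 1, 2, 3, 4}
Tree: (single bag)
With just one bag of size 5, the width is 5 − 1 = 4, so tw(G) ≤ 4. Conversely, {0, 1, 2, 3, 4} is a clique of size 5, and the vertices of any clique must share a bag in every tree decomposition; so some bag has ≥ 5 vertices and tw(G) ≥ 4. Combining the bounds, tw(G) = 4.

4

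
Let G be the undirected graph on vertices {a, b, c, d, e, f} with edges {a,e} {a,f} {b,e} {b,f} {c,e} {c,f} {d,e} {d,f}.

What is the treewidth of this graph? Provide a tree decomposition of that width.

Treewidth 2.
One optimal decomposition is:
Bags: B1 = {d, e, f}  B2 = {b, e, f}  B3 = {a, e, f}  B4 = {c, e, f}
Tree: B1–B2, B2–B3, B3–B4

Every bag has size at most 3, so the width is 3 − 1 = 2 and tw(G) ≤ 2. For the lower bound, G contains the cycle d–f–b–e–d, so G is not a forest; only forests have treewidth ≤ 1, hence tw(G) ≥ 2. Therefore the treewidth is 2.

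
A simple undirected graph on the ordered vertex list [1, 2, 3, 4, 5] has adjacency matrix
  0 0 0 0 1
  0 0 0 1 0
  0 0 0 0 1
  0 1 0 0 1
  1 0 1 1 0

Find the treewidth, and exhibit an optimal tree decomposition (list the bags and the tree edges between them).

Every bag has size at most 2, so the width is 2 − 1 = 1 and tw(G) ≤ 1. G has an edge, so its treewidth is at least 1. Therefore the treewidth is 1.

Treewidth 1.
One optimal decomposition is:
Bags: B1 = {4, 5}  B2 = {2, 4}  B3 = {1, 5}  B4 = {3, 5}
Tree: B1–B2, B1–B3, B3–B4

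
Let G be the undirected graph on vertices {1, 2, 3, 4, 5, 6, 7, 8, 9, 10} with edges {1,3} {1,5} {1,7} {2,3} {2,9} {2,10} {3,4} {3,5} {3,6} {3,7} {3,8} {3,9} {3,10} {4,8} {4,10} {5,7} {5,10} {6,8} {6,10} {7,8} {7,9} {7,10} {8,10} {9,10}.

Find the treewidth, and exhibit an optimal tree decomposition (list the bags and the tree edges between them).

Treewidth 3.
One optimal decomposition is:
Bags: B1 = {3, 5, 7, 10}  B2 = {1, 3, 5, 7}  B3 = {3, 7, 8, 10}  B4 = {3, 6, 8, 10}  B5 = {3, 4, 8, 10}  B6 = {3, 7, 9, 10}  B7 = {2, 3, 9, 10}
Tree: B1–B2, B1–B3, B3–B4, B4–B5, B1–B6, B6–B7

Each bag holds 4 vertices, so the decomposition has width 3, which upper-bounds the treewidth. Conversely, {1, 3, 5, 7} is a clique of size 4, and the vertices of any clique must share a bag in every tree decomposition; so some bag has ≥ 4 vertices and tw(G) ≥ 3. Hence tw(G) = 3 exactly.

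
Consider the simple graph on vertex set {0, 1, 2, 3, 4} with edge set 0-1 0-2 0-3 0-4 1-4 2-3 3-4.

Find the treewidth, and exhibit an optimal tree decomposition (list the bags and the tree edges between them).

Each bag holds 3 vertices, so the decomposition has width 2, which upper-bounds the treewidth. Conversely, {0, 1, 4} is a clique of size 3, and the vertices of any clique must share a bag in every tree decomposition; so some bag has ≥ 3 vertices and tw(G) ≥ 2. Therefore the treewidth is 2.

Treewidth 2.
One such decomposition:
Bags: B1 = {0, 2, 3}  B2 = {0, 3, 4}  B3 = {0, 1, 4}
Tree: B1–B2, B2–B3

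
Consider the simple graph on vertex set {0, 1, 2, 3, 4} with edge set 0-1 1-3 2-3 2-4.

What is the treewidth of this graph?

A width-1 tree decomposition is:
Bags: B1 = {0, 1}  B2 = {1, 3}  B3 = {2, 3}  B4 = {2, 4}
Tree: B1–B2, B2–B3, B3–B4
The largest bag has 2 vertices, giving width 1; this decomposition certifies tw(G) ≤ 1. Since G has at least one edge (e.g. 0–1), it is not an edgeless graph, so tw(G) ≥ 1. The upper and lower bounds meet at 1, so that is the treewidth.

1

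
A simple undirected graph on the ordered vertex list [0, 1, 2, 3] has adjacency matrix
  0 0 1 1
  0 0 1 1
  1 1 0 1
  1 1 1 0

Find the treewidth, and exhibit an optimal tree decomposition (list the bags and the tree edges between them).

Treewidth 2.
One such decomposition:
Bags: B1 = {1, 2, 3}  B2 = {0, 2, 3}
Tree: B1–B2

Every bag has size at most 3, so the width is 3 − 1 = 2 and tw(G) ≤ 2. Conversely, {0, 2, 3} is a clique of size 3, and the vertices of any clique must share a bag in every tree decomposition; so some bag has ≥ 3 vertices and tw(G) ≥ 2. Therefore the treewidth is 2.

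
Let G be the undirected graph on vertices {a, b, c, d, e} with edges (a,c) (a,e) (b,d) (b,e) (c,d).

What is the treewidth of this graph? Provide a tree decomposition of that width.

Treewidth 2.
Bags: B1 = {b, d, e}  B2 = {c, d, e}  B3 = {a, c, e}
Tree: B1–B2, B2–B3

Each bag holds 3 vertices, so the decomposition has width 2, which upper-bounds the treewidth. For the lower bound, G contains the cycle e–b–d–c–a–e, so G is not a forest; only forests have treewidth ≤ 1, hence tw(G) ≥ 2. Combining the bounds, tw(G) = 2.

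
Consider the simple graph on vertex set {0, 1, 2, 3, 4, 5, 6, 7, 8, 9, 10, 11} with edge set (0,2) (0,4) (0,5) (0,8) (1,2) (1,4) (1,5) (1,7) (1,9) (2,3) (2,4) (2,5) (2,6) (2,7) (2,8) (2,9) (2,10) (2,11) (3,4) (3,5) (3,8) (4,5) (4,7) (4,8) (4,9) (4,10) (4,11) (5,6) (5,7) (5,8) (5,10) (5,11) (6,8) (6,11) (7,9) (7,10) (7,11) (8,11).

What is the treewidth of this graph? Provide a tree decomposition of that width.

Treewidth 4.
One such decomposition:
Bags: B1 = {2, 4, 5, 8, 11}  B2 = {2, 5, 6, 8, 11}  B3 = {2, 4, 5, 7, 11}  B4 = {2, 4, 5, 7, 10}  B5 = {1, 2, 4, 5, 7}  B6 = {2, 3, 4, 5, 8}  B7 = {0, 2, 4, 5, 8}  B8 = {1, 2, 4, 7, 9}
Tree: B1–B2, B1–B3, B3–B4, B3–B5, B1–B6, B1–B7, B5–B8

The largest bag has 5 vertices, giving width 4; this decomposition certifies tw(G) ≤ 4. For the lower bound, the 5 vertices {1, 2, 4, 7, 9} are pairwise adjacent, and any tree decomposition puts a clique entirely inside one bag — forcing width ≥ 4. Combining the bounds, tw(G) = 4.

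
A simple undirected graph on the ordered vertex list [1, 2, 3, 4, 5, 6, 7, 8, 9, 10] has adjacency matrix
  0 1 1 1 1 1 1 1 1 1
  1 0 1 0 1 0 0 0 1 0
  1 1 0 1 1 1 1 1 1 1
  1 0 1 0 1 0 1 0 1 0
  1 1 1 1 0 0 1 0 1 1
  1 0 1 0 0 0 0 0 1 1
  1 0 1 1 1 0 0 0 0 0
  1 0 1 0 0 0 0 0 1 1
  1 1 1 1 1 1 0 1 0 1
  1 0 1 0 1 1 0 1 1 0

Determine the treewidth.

4

A width-4 tree decomposition is:
Bags: B1 = {1, 3, 4, 5, 9}  B2 = {1, 3, 5, 9, 10}  B3 = {1, 3, 6, 9, 10}  B4 = {1, 2, 3, 5, 9}  B5 = {1, 3, 4, 5, 7}  B6 = {1, 3, 8, 9, 10}
Tree: B1–B2, B2–B3, B2–B4, B1–B5, B3–B6
Every bag has size at most 5, so the width is 5 − 1 = 4 and tw(G) ≤ 4. Conversely, {1, 3, 8, 9, 10} is a clique of size 5, and the vertices of any clique must share a bag in every tree decomposition; so some bag has ≥ 5 vertices and tw(G) ≥ 4. Combining the bounds, tw(G) = 4.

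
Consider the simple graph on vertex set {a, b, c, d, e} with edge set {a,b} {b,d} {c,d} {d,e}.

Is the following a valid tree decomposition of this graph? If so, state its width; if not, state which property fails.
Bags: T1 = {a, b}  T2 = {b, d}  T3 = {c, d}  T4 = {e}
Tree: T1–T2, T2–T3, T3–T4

No — edge (d,e) lies in no bag.

A tree decomposition must satisfy three properties: every vertex lies in some bag; for every edge, both endpoints lie together in some bag; and for every vertex, the bags containing it form a connected subtree. Here edge (d,e) lies in no bag, so the decomposition is invalid.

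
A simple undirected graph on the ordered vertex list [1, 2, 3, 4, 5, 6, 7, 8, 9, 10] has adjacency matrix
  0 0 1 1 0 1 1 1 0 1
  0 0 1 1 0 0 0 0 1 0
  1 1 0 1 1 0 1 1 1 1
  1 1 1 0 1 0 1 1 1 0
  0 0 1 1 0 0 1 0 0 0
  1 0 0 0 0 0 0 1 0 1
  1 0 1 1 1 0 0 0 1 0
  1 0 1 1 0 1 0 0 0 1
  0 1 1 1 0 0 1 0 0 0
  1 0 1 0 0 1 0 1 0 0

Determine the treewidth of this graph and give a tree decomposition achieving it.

Each bag holds 4 vertices, so the decomposition has width 3, which upper-bounds the treewidth. For the lower bound, the 4 vertices {1, 3, 8, 10} are pairwise adjacent, and any tree decomposition puts a clique entirely inside one bag — forcing width ≥ 3. The upper and lower bounds meet at 3, so that is the treewidth.

Treewidth 3.
One optimal decomposition is:
Bags: B1 = {1, 3, 8, 10}  B2 = {1, 6, 8, 10}  B3 = {1, 3, 4, 8}  B4 = {1, 3, 4, 7}  B5 = {3, 4, 5, 7}  B6 = {3, 4, 7, 9}  B7 = {2, 3, 4, 9}
Tree: B1–B2, B1–B3, B3–B4, B4–B5, B5–B6, B6–B7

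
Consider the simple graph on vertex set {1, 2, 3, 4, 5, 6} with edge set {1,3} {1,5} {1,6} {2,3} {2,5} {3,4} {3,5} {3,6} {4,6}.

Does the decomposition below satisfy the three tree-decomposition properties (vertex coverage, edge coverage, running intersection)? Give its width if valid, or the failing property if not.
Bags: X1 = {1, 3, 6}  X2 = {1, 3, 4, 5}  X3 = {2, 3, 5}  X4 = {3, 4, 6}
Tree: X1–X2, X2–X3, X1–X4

No — bags containing vertex 4 are not connected in the tree.

A tree decomposition must satisfy three properties: every vertex lies in some bag; for every edge, both endpoints lie together in some bag; and for every vertex, the bags containing it form a connected subtree. Here bags containing vertex 4 are not connected in the tree, so the decomposition is invalid.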